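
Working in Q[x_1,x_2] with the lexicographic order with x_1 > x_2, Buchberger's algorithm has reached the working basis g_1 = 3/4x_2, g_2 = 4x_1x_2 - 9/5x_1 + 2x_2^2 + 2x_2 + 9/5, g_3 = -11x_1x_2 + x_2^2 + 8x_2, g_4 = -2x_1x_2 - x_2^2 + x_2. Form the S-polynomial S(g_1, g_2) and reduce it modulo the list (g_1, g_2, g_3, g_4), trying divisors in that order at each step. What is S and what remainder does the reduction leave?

lcm(LM(g_1), LM(g_2)) = x_1x_2.
S = (lcm/LT(g_1))·g_1 − (lcm/LT(g_2))·g_2 = 9/20x_1 - 1/2x_2^2 - 1/2x_2 - 9/20.
Reduce S modulo (g_1, g_2, g_3, g_4) in that order:
  leading term x_1: no divisor's leading term divides it; move 9/20x_1 to the remainder.
  leading term x_2^2: subtract (-2/3x_2)·g_1 from -1/2x_2^2 - 1/2x_2 - 9/20 → -1/2x_2 - 9/20
  leading term x_2: subtract (-2/3)·g_1 from -1/2x_2 - 9/20 → -9/20
  leading term 1: no divisor's leading term divides it; move -9/20 to the remainder.
The remainder 9/20x_1 - 9/20 is nonzero, so it would be added as the next basis element.

S(g_1, g_2) = 9/20x_1 - 1/2x_2^2 - 1/2x_2 - 9/20; remainder on division = 9/20x_1 - 9/20.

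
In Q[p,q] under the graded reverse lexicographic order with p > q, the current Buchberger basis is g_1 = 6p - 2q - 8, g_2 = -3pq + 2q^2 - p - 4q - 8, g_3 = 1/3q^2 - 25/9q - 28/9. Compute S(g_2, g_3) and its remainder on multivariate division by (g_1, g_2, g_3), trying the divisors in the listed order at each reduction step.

S(g_2, g_3) = -2/3q^3 + 26/3pq + 4/3q^2 + 28/3p + 8/3q; remainder on division = 0.

lcm(LM(g_2), LM(g_3)) = pq^2.
S = (lcm/LT(g_2))·g_2 − (lcm/LT(g_3))·g_3 = -2/3q^3 + 26/3pq + 4/3q^2 + 28/3p + 8/3q.
Reduce S modulo (g_1, g_2, g_3) in that order:
  leading term q^3: subtract (-2q)·g_3 from -2/3q^3 + 26/3pq + 4/3q^2 + 28/3p + 8/3q → 26/3pq - 38/9q^2 + 28/3p - 32/9q
  leading term pq: subtract (13/9q)·g_1 from 26/3pq - 38/9q^2 + 28/3p - 32/9q → -4/3q^2 + 28/3p + 8q
  leading term q^2: subtract (-4)·g_3 from -4/3q^2 + 28/3p + 8q → 28/3p - 28/9q - 112/9
  leading term p: subtract (14/9)·g_1 from 28/3p - 28/9q - 112/9 → 0
The remainder is 0, so this S-polynomial contributes no new basis element.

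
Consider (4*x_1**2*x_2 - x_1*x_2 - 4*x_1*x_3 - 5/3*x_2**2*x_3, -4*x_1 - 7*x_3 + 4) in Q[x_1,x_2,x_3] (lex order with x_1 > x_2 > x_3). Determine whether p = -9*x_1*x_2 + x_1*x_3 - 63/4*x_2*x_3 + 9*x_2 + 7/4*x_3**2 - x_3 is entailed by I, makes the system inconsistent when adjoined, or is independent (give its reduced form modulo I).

First compute the reduced Gröbner basis of I by Buchberger's algorithm.
f_1 = 4*x_1**2*x_2 - x_1*x_2 - 4*x_1*x_3 - 5/3*x_2**2*x_3, LT = x_1**2*x_2.
f_2 = -4*x_1 - 7*x_3 + 4, LT = x_1.

S(f_1,f_2): lcm = x_1**2*x_2. S = -7/4*x_1*x_2*x_3 + 3/4*x_1*x_2 - x_1*x_3 - 5/12*x_2**2*x_3.
  leading term x_1*x_2*x_3: subtract (7/16*x_2*x_3)·f_2 from -7/4*x_1*x_2*x_3 + 3/4*x_1*x_2 - x_1*x_3 - 5/12*x_2**2*x_3 → 3/4*x_1*x_2 - x_1*x_3 - 5/12*x_2**2*x_3 + 49/16*x_2*x_3**2 - 7/4*x_2*x_3
  leading term x_1*x_2: subtract (-3/16*x_2)·f_2 from 3/4*x_1*x_2 - x_1*x_3 - 5/12*x_2**2*x_3 + 49/16*x_2*x_3**2 - 7/4*x_2*x_3 → -x_1*x_3 - 5/12*x_2**2*x_3 + 49/16*x_2*x_3**2 - 49/16*x_2*x_3 + 3/4*x_2
  leading term x_1*x_3: subtract (1/4*x_3)·f_2 from -x_1*x_3 - 5/12*x_2**2*x_3 + 49/16*x_2*x_3**2 - 49/16*x_2*x_3 + 3/4*x_2 → -5/12*x_2**2*x_3 + 49/16*x_2*x_3**2 - 49/16*x_2*x_3 + 3/4*x_2 + 7/4*x_3**2 - x_3
  leading term x_2**2*x_3: no divisor's leading term divides it; move -5/12*x_2**2*x_3 to the remainder.
  leading term x_2*x_3**2: no divisor's leading term divides it; move 49/16*x_2*x_3**2 to the remainder.
  leading term x_2*x_3: no divisor's leading term divides it; move -49/16*x_2*x_3 to the remainder.
  leading term x_2: no divisor's leading term divides it; move 3/4*x_2 to the remainder.
  leading term x_3**2: no divisor's leading term divides it; move 7/4*x_3**2 to the remainder.
  leading term x_3: no divisor's leading term divides it; move -x_3 to the remainder.
  remainder -5/12*x_2**2*x_3 + 49/16*x_2*x_3**2 - 49/16*x_2*x_3 + 3/4*x_2 + 7/4*x_3**2 - x_3 ≠ 0; add h_3 = -5/12*x_2**2*x_3 + 49/16*x_2*x_3**2 - 49/16*x_2*x_3 + 3/4*x_2 + 7/4*x_3**2 - x_3 to the basis.

The other S-polynomials (S(f_1,h_3), S(f_2,h_3)) all reduce to 0 modulo the current basis, so we have a Gröbner basis.
Inter-reduce: drop elements whose leading term is divisible by another's, tail-reduce, and make monic.
Reduced Gröbner basis: {x_1 + 7/4*x_3 - 1, x_2**2*x_3 - 147/20*x_2*x_3**2 + 147/20*x_2*x_3 - 9/5*x_2 - 21/5*x_3**2 + 12/5*x_3}.
Label its elements g_1 = x_1 + 7/4*x_3 - 1, g_2 = x_2**2*x_3 - 147/20*x_2*x_3**2 + 147/20*x_2*x_3 - 9/5*x_2 - 21/5*x_3**2 + 12/5*x_3.

Reduce p = -9*x_1*x_2 + x_1*x_3 - 63/4*x_2*x_3 + 9*x_2 + 7/4*x_3**2 - x_3 modulo G:
  leading term x_1*x_2: subtract (-9*x_2)·g_1 from -9*x_1*x_2 + x_1*x_3 - 63/4*x_2*x_3 + 9*x_2 + 7/4*x_3**2 - x_3 → x_1*x_3 + 7/4*x_3**2 - x_3
  leading term x_1*x_3: subtract (x_3)·g_1 from x_1*x_3 + 7/4*x_3**2 - x_3 → 0
  normal form = 0.
Since the normal form is 0, p ∈ I.

-9*x_1*x_2 + x_1*x_3 - 63/4*x_2*x_3 + 9*x_2 + 7/4*x_3**2 - x_3 lies in I (it reduces to 0).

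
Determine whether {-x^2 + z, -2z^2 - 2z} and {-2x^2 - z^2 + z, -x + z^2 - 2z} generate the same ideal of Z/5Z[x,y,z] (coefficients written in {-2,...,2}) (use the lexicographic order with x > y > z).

No, the ideals differ.

Equality of ideals is decidable: compute both reduced Gröbner bases (unique for the ordering) and check whether they agree.
Buchberger on the first generating set:
f_1 = -x^2 + z, LT = x^2.
f_2 = -2z^2 - 2z, LT = z^2.

The S-polynomials (S(f_1,f_2)) all reduce to 0 modulo the current basis, so we have a Gröbner basis.
Inter-reduce: drop elements whose leading term is divisible by another's, tail-reduce, and make monic.
Reduced Gröbner basis: {x^2 - z, z^2 + z}.

Buchberger on the second generating set:
h_1 = -2x^2 - z^2 + z, LT = x^2.
h_2 = -x + z^2 - 2z, LT = x.

S(h_1,h_2): lcm = x^2. S = xz^2 - 2xz - 2z^2 + 2z.
  leading term xz^2: subtract (-z^2)·h_2 from xz^2 - 2xz - 2z^2 + 2z → -2xz + z^4 - 2z^3 - 2z^2 + 2z
  leading term xz: subtract (2z)·h_2 from -2xz + z^4 - 2z^3 - 2z^2 + 2z → z^4 + z^3 + 2z^2 + 2z
  leading term z^4: no divisor's leading term divides it; move z^4 to the remainder.
  leading term z^3: no divisor's leading term divides it; move z^3 to the remainder.
  leading term z^2: no divisor's leading term divides it; move 2z^2 to the remainder.
  leading term z: no divisor's leading term divides it; move 2z to the remainder.
  remainder z^4 + z^3 + 2z^2 + 2z ≠ 0; add k_3 = z^4 + z^3 + 2z^2 + 2z to the basis.

The other S-polynomials (S(h_1,k_3), S(h_2,k_3)) all reduce to 0 modulo the current basis, so we have a Gröbner basis.
Inter-reduce: drop elements whose leading term is divisible by another's, tail-reduce, and make monic.
Reduced Gröbner basis: {x - z^2 + 2z, z^4 + z^3 + 2z^2 + 2z}.

These differ, so the ideals are not equal.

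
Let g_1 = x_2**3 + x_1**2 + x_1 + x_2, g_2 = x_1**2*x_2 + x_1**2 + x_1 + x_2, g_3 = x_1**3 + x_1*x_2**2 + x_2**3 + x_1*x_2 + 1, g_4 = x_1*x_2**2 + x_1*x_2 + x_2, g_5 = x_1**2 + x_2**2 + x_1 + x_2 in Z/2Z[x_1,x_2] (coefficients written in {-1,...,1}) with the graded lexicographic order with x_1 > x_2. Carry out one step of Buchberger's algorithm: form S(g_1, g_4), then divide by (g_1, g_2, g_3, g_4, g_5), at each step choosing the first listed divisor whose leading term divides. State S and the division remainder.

S(g_1, g_4) = x_1**3 + x_1*x_2**2 + x_1**2 + x_1*x_2 + x_2**2; remainder on division = x_2**2 + x_1 + x_2 + 1.

lcm(LM(g_1), LM(g_4)) = x_1*x_2**3.
S = (lcm/LT(g_1))·g_1 − (lcm/LT(g_4))·g_4 = x_1**3 + x_1*x_2**2 + x_1**2 + x_1*x_2 + x_2**2.
Reduce S modulo (g_1, g_2, g_3, g_4, g_5) in that order:
  leading term x_1**3: subtract (1)·g_3 from x_1**3 + x_1*x_2**2 + x_1**2 + x_1*x_2 + x_2**2 → x_2**3 + x_1**2 + x_2**2 + 1
  leading term x_2**3: subtract (1)·g_1 from x_2**3 + x_1**2 + x_2**2 + 1 → x_2**2 + x_1 + x_2 + 1
  leading term x_2**2: no divisor's leading term divides it; move x_2**2 to the remainder.
  leading term x_1: no divisor's leading term divides it; move x_1 to the remainder.
  leading term x_2: no divisor's leading term divides it; move x_2 to the remainder.
  leading term 1: no divisor's leading term divides it; move 1 to the remainder.
The remainder x_2**2 + x_1 + x_2 + 1 is nonzero, so it would be added as the next basis element.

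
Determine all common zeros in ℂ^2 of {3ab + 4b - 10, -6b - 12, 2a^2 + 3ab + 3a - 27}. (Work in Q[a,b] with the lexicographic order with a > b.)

{(-3, -2)}

Compute a lex Gröbner basis by Buchberger's algorithm.
f_1 = 3ab + 4b - 10, LT = ab.
f_2 = -6b - 12, LT = b.
f_3 = 2a^2 + 3ab + 3a - 27, LT = a^2.

S(f_1,f_2): lcm = ab. S = -2a + 4/3b - 10/3.
  reduce S modulo (f_1, f_2, f_3):
  remainder -2a - 6 ≠ 0; add h_4 = -2a - 6 to the basis.

The other S-polynomials (S(f_1,f_3), S(f_2,f_3), S(f_1,h_4), S(f_2,h_4), S(f_3,h_4)) all reduce to 0 modulo the current basis, so we have a Gröbner basis.
Inter-reduce: drop elements whose leading term is divisible by another's, tail-reduce, and make monic.
Reduced Gröbner basis: {a + 3, b + 2}.

Elimination: the polynomial b + 2 lies in the elimination ideal for b, so b ∈ {-2}. For each such b, the remaining basis elements (now univariate) give the rest of the solution.
  b = -2: the earlier basis element becomes a + 3 = 0, giving a = -3 — point (-3, -2).
A lex Gröbner basis triangularizes the system, enabling back-substitution.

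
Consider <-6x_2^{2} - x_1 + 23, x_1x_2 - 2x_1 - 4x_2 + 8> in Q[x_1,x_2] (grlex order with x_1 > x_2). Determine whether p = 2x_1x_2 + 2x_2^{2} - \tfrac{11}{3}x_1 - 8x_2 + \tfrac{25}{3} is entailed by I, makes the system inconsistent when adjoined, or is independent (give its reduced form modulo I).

2x_1x_2 + 2x_2^{2} - \tfrac{11}{3}x_1 - 8x_2 + \tfrac{25}{3} lies in I (it reduces to 0).

First compute the reduced Gröbner basis of I by Buchberger's algorithm.
f_1 = -6x_2^{2} - x_1 + 23, LT = x_2^{2}.
f_2 = x_1x_2 - 2x_1 - 4x_2 + 8, LT = x_1x_2.

S(f_1,f_2): lcm = x_1x_2^{2}. S = \tfrac{1}{6}x_1^{2} + 2x_1x_2 + 4x_2^{2} - \tfrac{23}{6}x_1 - 8x_2.
  reduce S modulo (f_1, f_2):
  remainder \tfrac{1}{6}x_1^{2} - \tfrac{1}{2}x_1 - \tfrac{2}{3} ≠ 0; add h_3 = \tfrac{1}{6}x_1^{2} - \tfrac{1}{2}x_1 - \tfrac{2}{3} to the basis.

The other S-polynomials (S(f_1,h_3), S(f_2,h_3)) all reduce to 0 modulo the current basis, so we have a Gröbner basis.
Inter-reduce: drop elements whose leading term is divisible by another's, tail-reduce, and make monic.
Reduced Gröbner basis: {x_1^{2} - 3x_1 - 4, x_1x_2 - 2x_1 - 4x_2 + 8, x_2^{2} + \tfrac{1}{6}x_1 - \tfrac{23}{6}}.
Label its elements g_1 = x_1^{2} - 3x_1 - 4, g_2 = x_1x_2 - 2x_1 - 4x_2 + 8, g_3 = x_2^{2} + \tfrac{1}{6}x_1 - \tfrac{23}{6}.

Reduce p = 2x_1x_2 + 2x_2^{2} - \tfrac{11}{3}x_1 - 8x_2 + \tfrac{25}{3} modulo G:
  leading term x_1x_2: subtract (2)·g_2 from 2x_1x_2 + 2x_2^{2} - \tfrac{11}{3}x_1 - 8x_2 + \tfrac{25}{3} → 2x_2^{2} + \tfrac{1}{3}x_1 - \tfrac{23}{3}
  leading term x_2^{2}: subtract (2)·g_3 from 2x_2^{2} + \tfrac{1}{3}x_1 - \tfrac{23}{3} → 0
  normal form = 0.
Since the normal form is 0, p ∈ I.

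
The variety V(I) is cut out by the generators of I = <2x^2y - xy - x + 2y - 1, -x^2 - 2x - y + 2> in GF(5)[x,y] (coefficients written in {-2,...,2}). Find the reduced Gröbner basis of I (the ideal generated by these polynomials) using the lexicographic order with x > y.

G = {x + 2y^2 - y + 1, y^4 - y^3 - y^2 - y - 2}

The reduced Gröbner basis is the canonical form of the ideal for this ordering.

f_1 = 2x^2y - xy - x + 2y - 1, LT = x^2y.
f_2 = -x^2 - 2x - y + 2, LT = x^2.

S(f_1,f_2): lcm = x^2y. S = 2x - y^2 - 2y + 2.
  leading term x: no divisor's leading term divides it; move 2x to the remainder.
  leading term y^2: no divisor's leading term divides it; move -y^2 to the remainder.
  leading term y: no divisor's leading term divides it; move -2y to the remainder.
  leading term 1: no divisor's leading term divides it; move 2 to the remainder.
  remainder 2x - y^2 - 2y + 2 ≠ 0; add g_3 = 2x - y^2 - 2y + 2 to the basis.

S(f_1,g_3): lcm = x^2y. S = -2xy^3 + xy^2 + xy + 2x + y + 2.
  leading term xy^3: subtract (-y^3)·g_3 from -2xy^3 + xy^2 + xy + 2x + y + 2 → xy^2 + xy + 2x - y^5 - 2y^4 + 2y^3 + y + 2
  leading term xy^2: subtract (-2y^2)·g_3 from xy^2 + xy + 2x - y^5 - 2y^4 + 2y^3 + y + 2 → xy + 2x - y^5 + y^4 - 2y^3 - y^2 + y + 2
  leading term xy: subtract (-2y)·g_3 from xy + 2x - y^5 + y^4 - 2y^3 - y^2 + y + 2 → 2x - y^5 + y^4 + y^3 + 2
  leading term x: subtract (1)·g_3 from 2x - y^5 + y^4 + y^3 + 2 → -y^5 + y^4 + y^3 + y^2 + 2y
  leading term y^5: no divisor's leading term divides it; move -y^5 to the remainder.
  leading term y^4: no divisor's leading term divides it; move y^4 to the remainder.
  leading term y^3: no divisor's leading term divides it; move y^3 to the remainder.
  leading term y^2: no divisor's leading term divides it; move y^2 to the remainder.
  leading term y: no divisor's leading term divides it; move 2y to the remainder.
  remainder -y^5 + y^4 + y^3 + y^2 + 2y ≠ 0; add g_4 = -y^5 + y^4 + y^3 + y^2 + 2y to the basis.

S(f_2,g_3): lcm = x^2. S = -2xy^2 + xy + x + y - 2.
  leading term xy^2: subtract (-y^2)·g_3 from -2xy^2 + xy + x + y - 2 → xy + x - y^4 - 2y^3 + 2y^2 + y - 2
  leading term xy: subtract (-2y)·g_3 from xy + x - y^4 - 2y^3 + 2y^2 + y - 2 → x - y^4 + y^3 - 2y^2 - 2
  leading term x: subtract (-2)·g_3 from x - y^4 + y^3 - 2y^2 - 2 → -y^4 + y^3 + y^2 + y + 2
  leading term y^4: no divisor's leading term divides it; move -y^4 to the remainder.
  leading term y^3: no divisor's leading term divides it; move y^3 to the remainder.
  leading term y^2: no divisor's leading term divides it; move y^2 to the remainder.
  leading term y: no divisor's leading term divides it; move y to the remainder.
  leading term 1: no divisor's leading term divides it; move 2 to the remainder.
  remainder -y^4 + y^3 + y^2 + y + 2 ≠ 0; add g_5 = -y^4 + y^3 + y^2 + y + 2 to the basis.

S(f_1,g_4): lcm = x^2y^5. S = x^2y^4 + x^2y^3 + x^2y^2 + 2x^2y + 2xy^5 + 2xy^4 + y^5 + 2y^4.
  leading term x^2y^4: subtract (-2y^3)·f_1 from x^2y^4 + x^2y^3 + x^2y^2 + 2x^2y + 2xy^5 + 2xy^4 + y^5 + 2y^4 → x^2y^3 + x^2y^2 + 2x^2y + 2xy^5 - 2xy^3 + y^5 + y^4 - 2y^3
  leading term x^2y^3: subtract (-2y^2)·f_1 from x^2y^3 + x^2y^2 + 2x^2y + 2xy^5 - 2xy^3 + y^5 + y^4 - 2y^3 → x^2y^2 + 2x^2y + 2xy^5 + xy^3 - 2xy^2 + y^5 + y^4 + 2y^3 - 2y^2
  leading term x^2y^2: subtract (-2y)·f_1 from x^2y^2 + 2x^2y + 2xy^5 + xy^3 - 2xy^2 + y^5 + y^4 + 2y^3 - 2y^2 → 2x^2y + 2xy^5 + xy^3 + xy^2 - 2xy + y^5 + y^4 + 2y^3 + 2y^2 - 2y
  leading term x^2y: subtract (1)·f_1 from 2x^2y + 2xy^5 + xy^3 + xy^2 - 2xy + y^5 + y^4 + 2y^3 + 2y^2 - 2y → 2xy^5 + xy^3 + xy^2 - xy + x + y^5 + y^4 + 2y^3 + 2y^2 + y + 1
  leading term xy^5: subtract (y^5)·g_3 from 2xy^5 + xy^3 + xy^2 - xy + x + y^5 + y^4 + 2y^3 + 2y^2 + y + 1 → xy^3 + xy^2 - xy + x + y^7 + 2y^6 - y^5 + y^4 + 2y^3 + 2y^2 + y + 1
  leading term xy^3: subtract (-2y^3)·g_3 from xy^3 + xy^2 - xy + x + y^7 + 2y^6 - y^5 + y^4 + 2y^3 + 2y^2 + y + 1 → xy^2 - xy + x + y^7 + 2y^6 + 2y^5 + 2y^4 + y^3 + 2y^2 + y + 1
  leading term xy^2: subtract (-2y^2)·g_3 from xy^2 - xy + x + y^7 + 2y^6 + 2y^5 + 2y^4 + y^3 + 2y^2 + y + 1 → -xy + x + y^7 + 2y^6 + 2y^5 + 2y^3 + y^2 + y + 1
  leading term xy: subtract (2y)·g_3 from -xy + x + y^7 + 2y^6 + 2y^5 + 2y^3 + y^2 + y + 1 → x + y^7 + 2y^6 + 2y^5 - y^3 + 2y + 1
  leading term x: subtract (-2)·g_3 from x + y^7 + 2y^6 + 2y^5 - y^3 + 2y + 1 → y^7 + 2y^6 + 2y^5 - y^3 - 2y^2 - 2y
  leading term y^7: subtract (-y^2)·g_4 from y^7 + 2y^6 + 2y^5 - y^3 - 2y^2 - 2y → -2y^6 - 2y^5 + y^4 + y^3 - 2y^2 - 2y
  leading term y^6: subtract (2y)·g_4 from -2y^6 - 2y^5 + y^4 + y^3 - 2y^2 - 2y → y^5 - y^4 - y^3 - y^2 - 2y
  leading term y^5: subtract (-1)·g_4 from y^5 - y^4 - y^3 - y^2 - 2y → 0
  remainder 0.

S(f_2,g_4): leading monomials are coprime, so the S-polynomial reduces to 0 (Buchberger's first criterion).
S(g_3,g_4): leading monomials are coprime, so the S-polynomial reduces to 0 (Buchberger's first criterion).
S(f_1,g_5): lcm = x^2y^4. S = x^2y^3 + x^2y^2 + x^2y + 2x^2 + 2xy^4 + 2xy^3 + y^4 + 2y^3.
  leading term x^2y^3: subtract (-2y^2)·f_1 from x^2y^3 + x^2y^2 + x^2y + 2x^2 + 2xy^4 + 2xy^3 + y^4 + 2y^3 → x^2y^2 + x^2y + 2x^2 + 2xy^4 - 2xy^2 + y^4 + y^3 - 2y^2
  leading term x^2y^2: subtract (-2y)·f_1 from x^2y^2 + x^2y + 2x^2 + 2xy^4 - 2xy^2 + y^4 + y^3 - 2y^2 → x^2y + 2x^2 + 2xy^4 + xy^2 - 2xy + y^4 + y^3 + 2y^2 - 2y
  leading term x^2y: subtract (-2)·f_1 from x^2y + 2x^2 + 2xy^4 + xy^2 - 2xy + y^4 + y^3 + 2y^2 - 2y → 2x^2 + 2xy^4 + xy^2 + xy - 2x + y^4 + y^3 + 2y^2 + 2y - 2
  leading term x^2: subtract (-2)·f_2 from 2x^2 + 2xy^4 + xy^2 + xy - 2x + y^4 + y^3 + 2y^2 + 2y - 2 → 2xy^4 + xy^2 + xy - x + y^4 + y^3 + 2y^2 + 2
  leading term xy^4: subtract (y^4)·g_3 from 2xy^4 + xy^2 + xy - x + y^4 + y^3 + 2y^2 + 2 → xy^2 + xy - x + y^6 + 2y^5 - y^4 + y^3 + 2y^2 + 2
  leading term xy^2: subtract (-2y^2)·g_3 from xy^2 + xy - x + y^6 + 2y^5 - y^4 + y^3 + 2y^2 + 2 → xy - x + y^6 + 2y^5 + 2y^4 + 2y^3 + y^2 + 2
  leading term xy: subtract (-2y)·g_3 from xy - x + y^6 + 2y^5 + 2y^4 + 2y^3 + y^2 + 2 → -x + y^6 + 2y^5 + 2y^4 + 2y^2 - y + 2
  leading term x: subtract (2)·g_3 from -x + y^6 + 2y^5 + 2y^4 + 2y^2 - y + 2 → y^6 + 2y^5 + 2y^4 - y^2 - 2y - 2
  leading term y^6: subtract (-y)·g_4 from y^6 + 2y^5 + 2y^4 - y^2 - 2y - 2 → -2y^5 - 2y^4 + y^3 + y^2 - 2y - 2
  leading term y^5: subtract (2)·g_4 from -2y^5 - 2y^4 + y^3 + y^2 - 2y - 2 → y^4 - y^3 - y^2 - y - 2
  leading term y^4: subtract (-1)·g_5 from y^4 - y^3 - y^2 - y - 2 → 0
  remainder 0.

S(f_2,g_5): leading monomials are coprime, so the S-polynomial reduces to 0 (Buchberger's first criterion).
S(g_3,g_5): leading monomials are coprime, so the S-polynomial reduces to 0 (Buchberger's first criterion).
S(g_4,g_5): lcm = y^5. S = 0.
  remainder 0.

Every S-polynomial of the final basis reduces to 0, so we have a Gröbner basis.
Inter-reduce: drop elements whose leading term is divisible by another's, tail-reduce, and make monic.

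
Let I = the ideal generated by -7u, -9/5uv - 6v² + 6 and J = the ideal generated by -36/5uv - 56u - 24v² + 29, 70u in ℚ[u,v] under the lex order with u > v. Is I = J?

No, the ideals differ.

Since reduced Gröbner bases are canonical representatives of ideals under a given ordering, it suffices to compute and compare them.
Buchberger on the first generating set:
f_1 = -7u, LT = u.
f_2 = -9/5uv - 6v² + 6, LT = uv.

S(f_1,f_2): lcm = uv. S = -10/3v² + 10/3.
  leading term v²: no divisor's leading term divides it; move -10/3v² to the remainder.
  leading term 1: no divisor's leading term divides it; move 10/3 to the remainder.
  remainder -10/3v² + 10/3 ≠ 0; add g_3 = -10/3v² + 10/3 to the basis.

The other S-polynomials (S(f_1,g_3), S(f_2,g_3)) all reduce to 0 modulo the current basis, so we have a Gröbner basis.
Inter-reduce: drop elements whose leading term is divisible by another's, tail-reduce, and make monic.
Reduced Gröbner basis: {u, v² - 1}.

Buchberger on the second generating set:
h_1 = -36/5uv - 56u - 24v² + 29, LT = uv.
h_2 = 70u, LT = u.

S(h_1,h_2): lcm = uv. S = 70/9u + 10/3v² - 145/36.
  leading term u: subtract (1/9)·h_2 from 70/9u + 10/3v² - 145/36 → 10/3v² - 145/36
  leading term v²: no divisor's leading term divides it; move 10/3v² to the remainder.
  leading term 1: no divisor's leading term divides it; move -145/36 to the remainder.
  remainder 10/3v² - 145/36 ≠ 0; add k_3 = 10/3v² - 145/36 to the basis.

The other S-polynomials (S(h_1,k_3), S(h_2,k_3)) all reduce to 0 modulo the current basis, so we have a Gröbner basis.
Inter-reduce: drop elements whose leading term is divisible by another's, tail-reduce, and make monic.
Reduced Gröbner basis: {u, v² - 29/24}.

These differ, so the ideals are not equal.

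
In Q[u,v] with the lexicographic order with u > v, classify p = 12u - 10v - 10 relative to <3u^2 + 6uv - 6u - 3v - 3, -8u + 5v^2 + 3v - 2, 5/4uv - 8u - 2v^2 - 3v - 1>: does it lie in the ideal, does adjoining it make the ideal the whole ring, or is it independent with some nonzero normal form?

12u - 10v - 10 lies in I (it reduces to 0).

First compute the reduced Gröbner basis of I by Buchberger's algorithm.
f_1 = 3u^2 + 6uv - 6u - 3v - 3, LT = u^2.
f_2 = -8u + 5v^2 + 3v - 2, LT = u.
f_3 = 5/4uv - 8u - 2v^2 - 3v - 1, LT = uv.

S(f_1,f_2): lcm = u^2. S = 5/8uv^2 + 19/8uv - 9/4u - v - 1.
  leading term uv^2: subtract (-5/64v^2)·f_2 from 5/8uv^2 + 19/8uv - 9/4u - v - 1 → 19/8uv - 9/4u + 25/64v^4 + 15/64v^3 - 5/32v^2 - v - 1
  leading term uv: subtract (-19/64v)·f_2 from 19/8uv - 9/4u + 25/64v^4 + 15/64v^3 - 5/32v^2 - v - 1 → -9/4u + 25/64v^4 + 55/32v^3 + 47/64v^2 - 51/32v - 1
  leading term u: subtract (9/32)·f_2 from -9/4u + 25/64v^4 + 55/32v^3 + 47/64v^2 - 51/32v - 1 → 25/64v^4 + 55/32v^3 - 43/64v^2 - 39/16v - 7/16
  leading term v^4: no divisor's leading term divides it; move 25/64v^4 to the remainder.
  leading term v^3: no divisor's leading term divides it; move 55/32v^3 to the remainder.
  leading term v^2: no divisor's leading term divides it; move -43/64v^2 to the remainder.
  leading term v: no divisor's leading term divides it; move -39/16v to the remainder.
  leading term 1: no divisor's leading term divides it; move -7/16 to the remainder.
  remainder 25/64v^4 + 55/32v^3 - 43/64v^2 - 39/16v - 7/16 ≠ 0; add h_4 = 25/64v^4 + 55/32v^3 - 43/64v^2 - 39/16v - 7/16 to the basis.

S(f_1,f_3): lcm = u^2v. S = 32/5u^2 + 18/5uv^2 + 2/5uv + 4/5u - v^2 - v.
  leading term u^2: subtract (32/15)·f_1 from 32/5u^2 + 18/5uv^2 + 2/5uv + 4/5u - v^2 - v → 18/5uv^2 - 62/5uv + 68/5u - v^2 + 27/5v + 32/5
  leading term uv^2: subtract (-9/20v^2)·f_2 from 18/5uv^2 - 62/5uv + 68/5u - v^2 + 27/5v + 32/5 → -62/5uv + 68/5u + 9/4v^4 + 27/20v^3 - 19/10v^2 + 27/5v + 32/5
  leading term uv: subtract (31/20v)·f_2 from -62/5uv + 68/5u + 9/4v^4 + 27/20v^3 - 19/10v^2 + 27/5v + 32/5 → 68/5u + 9/4v^4 - 32/5v^3 - 131/20v^2 + 17/2v + 32/5
  leading term u: subtract (-17/10)·f_2 from 68/5u + 9/4v^4 - 32/5v^3 - 131/20v^2 + 17/2v + 32/5 → 9/4v^4 - 32/5v^3 + 39/20v^2 + 68/5v + 3
  leading term v^4: subtract (144/25)·h_4 from 9/4v^4 - 32/5v^3 + 39/20v^2 + 68/5v + 3 → -163/10v^3 + 291/50v^2 + 691/25v + 138/25
  leading term v^3: no divisor's leading term divides it; move -163/10v^3 to the remainder.
  leading term v^2: no divisor's leading term divides it; move 291/50v^2 to the remainder.
  leading term v: no divisor's leading term divides it; move 691/25v to the remainder.
  leading term 1: no divisor's leading term divides it; move 138/25 to the remainder.
  remainder -163/10v^3 + 291/50v^2 + 691/25v + 138/25 ≠ 0; add h_5 = -163/10v^3 + 291/50v^2 + 691/25v + 138/25 to the basis.

S(f_2,f_3): lcm = uv. S = 32/5u - 5/8v^3 + 49/40v^2 + 53/20v + 4/5.
  leading term u: subtract (-4/5)·f_2 from 32/5u - 5/8v^3 + 49/40v^2 + 53/20v + 4/5 → -5/8v^3 + 209/40v^2 + 101/20v - 4/5
  leading term v^3: subtract (25/652)·h_5 from -5/8v^3 + 209/40v^2 + 101/20v - 4/5 → 8153/1630v^2 + 3252/815v - 1649/1630
  leading term v^2: no divisor's leading term divides it; move 8153/1630v^2 to the remainder.
  leading term v: no divisor's leading term divides it; move 3252/815v to the remainder.
  leading term 1: no divisor's leading term divides it; move -1649/1630 to the remainder.
  remainder 8153/1630v^2 + 3252/815v - 1649/1630 ≠ 0; add h_6 = 8153/1630v^2 + 3252/815v - 1649/1630 to the basis.

S(f_3,h_4): lcm = uv^4. S = -54/5uv^3 + 43/25uv^2 + 156/25uv + 28/25u - 8/5v^5 - 12/5v^4 - 4/5v^3.
  leading term uv^3: subtract (27/20v^3)·f_2 from -54/5uv^3 + 43/25uv^2 + 156/25uv + 28/25u - 8/5v^5 - 12/5v^4 - 4/5v^3 → 43/25uv^2 + 156/25uv + 28/25u - 167/20v^5 - 129/20v^4 + 19/10v^3
  leading term uv^2: subtract (-43/200v^2)·f_2 from 43/25uv^2 + 156/25uv + 28/25u - 167/20v^5 - 129/20v^4 + 19/10v^3 → 156/25uv + 28/25u - 167/20v^5 - 43/8v^4 + 509/200v^3 - 43/100v^2
  leading term uv: subtract (-39/50v)·f_2 from 156/25uv + 28/25u - 167/20v^5 - 43/8v^4 + 509/200v^3 - 43/100v^2 → 28/25u - 167/20v^5 - 43/8v^4 + 1289/200v^3 + 191/100v^2 - 39/25v
  leading term u: subtract (-7/50)·f_2 from 28/25u - 167/20v^5 - 43/8v^4 + 1289/200v^3 + 191/100v^2 - 39/25v → -167/20v^5 - 43/8v^4 + 1289/200v^3 + 261/100v^2 - 57/50v - 7/25
  leading term v^5: subtract (-2672/125v)·h_4 from -167/20v^5 - 43/8v^4 + 1289/200v^3 + 261/100v^2 - 57/50v - 7/25 → 6273/200v^4 - 7917/1000v^3 - 24747/500v^2 - 2623/250v - 7/25
  leading term v^4: subtract (50184/625)·h_4 from 6273/200v^4 - 7917/1000v^3 - 24747/500v^2 - 2623/250v - 7/25 → -145923/1000v^3 + 22269/5000v^2 + 115766/625v + 43561/1250
  leading term v^3: subtract (145923/16300)·h_5 from -145923/1000v^3 + 22269/5000v^2 + 115766/625v + 43561/1250 → -19416873/407500v^2 - 25353361/407500v - 1484122/101875
  leading term v^2: subtract (-19416873/2038250)·h_6 from -19416873/407500v^2 - 25353361/407500v - 1484122/101875 → -493365707/20382500v - 493365707/20382500
  leading term v: no divisor's leading term divides it; move -493365707/20382500v to the remainder.
  leading term 1: no divisor's leading term divides it; move -493365707/20382500 to the remainder.
  remainder -493365707/20382500v - 493365707/20382500 ≠ 0; add h_7 = -493365707/20382500v - 493365707/20382500 to the basis.

The other S-polynomials (S(f_1,h_4), S(f_2,h_4), S(f_1,h_5), S(f_2,h_5), S(f_3,h_5), S(h_4,h_5), S(f_1,h_6), S(f_2,h_6), S(f_3,h_6), S(h_4,h_6), S(h_5,h_6), S(f_1,h_7), S(f_2,h_7), S(f_3,h_7), S(h_4,h_7), S(h_5,h_7), S(h_6,h_7)) all reduce to 0 modulo the current basis, so we have a Gröbner basis.
Inter-reduce: drop elements whose leading term is divisible by another's, tail-reduce, and make monic.
Reduced Gröbner basis: {u, v + 1}.
Label its elements g_1 = u, g_2 = v + 1.

Reduce p = 12u - 10v - 10 modulo G:
  leading term u: subtract (12)·g_1 from 12u - 10v - 10 → -10v - 10
  leading term v: subtract (-10)·g_2 from -10v - 10 → 0
  normal form = 0.
Since the normal form is 0, p ∈ I.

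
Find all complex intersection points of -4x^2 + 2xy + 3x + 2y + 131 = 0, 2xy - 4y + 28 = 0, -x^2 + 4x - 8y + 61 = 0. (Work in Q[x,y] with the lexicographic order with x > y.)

Compute a lex Gröbner basis by Buchberger's algorithm.
f_1 = -4x^2 + 2xy + 3x + 2y + 131, LT = x^2.
f_2 = 2xy - 4y + 28, LT = xy.
f_3 = -x^2 + 4x - 8y + 61, LT = x^2.

S(f_1,f_2): lcm = x^2y. S = -1/2xy^2 + 5/4xy - 14x - 1/2y^2 - 131/4y.
  reduce S modulo (f_1, f_2, f_3):
  remainder -14x - 3/2y^2 - 93/4y - 35/2 ≠ 0; add h_4 = -14x - 3/2y^2 - 93/4y - 35/2 to the basis.

S(f_1,f_3): lcm = x^2. S = -1/2xy + 13/4x - 17/2y + 113/4.
  reduce S modulo (f_1, f_2, f_3, h_4):
  remainder -39/112y^2 - 3337/224y + 499/16 ≠ 0; add h_5 = -39/112y^2 - 3337/224y + 499/16 to the basis.

S(f_2,f_3): lcm = x^2y. S = 2xy + 14x - 8y^2 + 61y.
  reduce S modulo (f_1, f_2, f_3, h_4, h_5):
  remainder 17479/39y - 34958/39 ≠ 0; add h_6 = 17479/39y - 34958/39 to the basis.

The other S-polynomials (S(f_1,h_4), S(f_2,h_4), S(f_3,h_4), S(f_1,h_5), S(f_2,h_5), S(f_3,h_5), S(h_4,h_5), S(f_1,h_6), S(f_2,h_6), S(f_3,h_6), S(h_4,h_6), S(h_5,h_6)) all reduce to 0 modulo the current basis, so we have a Gröbner basis.
Inter-reduce: drop elements whose leading term is divisible by another's, tail-reduce, and make monic.
Reduced Gröbner basis: {x + 5, y - 2}.

From the last basis element, y - 2 = 0, so y takes values in {2}. Each choice, substituted upward through the basis, yields the corresponding point(s) of the solution set.
  y = 2: the earlier basis element becomes x + 5 = 0, giving x = -5 — point (-5, 2).

{(-5, 2)}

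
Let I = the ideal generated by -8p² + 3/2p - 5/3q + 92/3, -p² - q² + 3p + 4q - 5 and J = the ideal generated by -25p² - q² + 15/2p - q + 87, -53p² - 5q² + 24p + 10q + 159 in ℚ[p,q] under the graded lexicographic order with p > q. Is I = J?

Yes, the ideals are equal.

Equality of ideals is decidable: compute both reduced Gröbner bases (unique for the ordering) and check whether they agree.
Buchberger on the first generating set:
f_1 = -8p² + 3/2p - 5/3q + 92/3, LT = p².
f_2 = -p² - q² + 3p + 4q - 5, LT = p².

S(f_1,f_2): lcm = p². S = -q² + 45/16p + 101/24q - 53/6.
  reduce S modulo (f_1, f_2):
  remainder -q² + 45/16p + 101/24q - 53/6 ≠ 0; add g_3 = -q² + 45/16p + 101/24q - 53/6 to the basis.

The other S-polynomials (S(f_1,g_3), S(f_2,g_3)) all reduce to 0 modulo the current basis, so we have a Gröbner basis.
Inter-reduce: drop elements whose leading term is divisible by another's, tail-reduce, and make monic.
Reduced Gröbner basis: {p² - 3/16p + 5/24q - 23/6, q² - 45/16p - 101/24q + 53/6}.

Buchberger on the second generating set:
h_1 = -25p² - q² + 15/2p - q + 87, LT = p².
h_2 = -53p² - 5q² + 24p + 10q + 159, LT = p².

S(h_1,h_2): lcm = p². S = -72/1325q² + 81/530p + 303/1325q - 12/25.
  reduce S modulo (h_1, h_2):
  remainder -72/1325q² + 81/530p + 303/1325q - 12/25 ≠ 0; add k_3 = -72/1325q² + 81/530p + 303/1325q - 12/25 to the basis.

The other S-polynomials (S(h_1,k_3), S(h_2,k_3)) all reduce to 0 modulo the current basis, so we have a Gröbner basis.
Inter-reduce: drop elements whose leading term is divisible by another's, tail-reduce, and make monic.
Reduced Gröbner basis: {p² - 3/16p + 5/24q - 23/6, q² - 45/16p - 101/24q + 53/6}.

These coincide, so the ideals are equal.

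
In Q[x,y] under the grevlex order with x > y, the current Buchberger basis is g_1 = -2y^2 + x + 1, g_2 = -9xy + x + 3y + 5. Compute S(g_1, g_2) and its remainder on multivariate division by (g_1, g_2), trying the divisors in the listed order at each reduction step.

S(g_1, g_2) = -1/2x^2 + 1/9xy + 1/3y^2 - 1/2x + 5/9y; remainder on division = -1/2x^2 - 26/81x + 16/27y + 37/162.

lcm(LM(g_1), LM(g_2)) = xy^2.
S = (lcm/LT(g_1))·g_1 − (lcm/LT(g_2))·g_2 = -1/2x^2 + 1/9xy + 1/3y^2 - 1/2x + 5/9y.
Reduce S modulo (g_1, g_2) in that order:
  leading term x^2: no divisor's leading term divides it; move -1/2x^2 to the remainder.
  leading term xy: subtract (-1/81)·g_2 from 1/9xy + 1/3y^2 - 1/2x + 5/9y → 1/3y^2 - 79/162x + 16/27y + 5/81
  leading term y^2: subtract (-1/6)·g_1 from 1/3y^2 - 79/162x + 16/27y + 5/81 → -26/81x + 16/27y + 37/162
  leading term x: no divisor's leading term divides it; move -26/81x to the remainder.
  leading term y: no divisor's leading term divides it; move 16/27y to the remainder.
  leading term 1: no divisor's leading term divides it; move 37/162 to the remainder.
The remainder -1/2x^2 - 26/81x + 16/27y + 37/162 is nonzero, so it would be added as the next basis element.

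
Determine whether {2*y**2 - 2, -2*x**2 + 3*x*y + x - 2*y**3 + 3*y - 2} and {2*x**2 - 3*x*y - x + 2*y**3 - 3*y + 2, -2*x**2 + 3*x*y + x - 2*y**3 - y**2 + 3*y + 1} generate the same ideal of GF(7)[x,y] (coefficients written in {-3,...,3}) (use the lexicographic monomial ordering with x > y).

No, the ideals differ.

Equality of ideals is decidable: compute both reduced Gröbner bases (unique for the ordering) and check whether they agree.
Buchberger on the first generating set:
f_1 = 2*y**2 - 2, LT = y**2.
f_2 = -2*x**2 + 3*x*y + x - 2*y**3 + 3*y - 2, LT = x**2.

S(f_1,f_2): leading monomials are coprime, so the S-polynomial reduces to 0 (Buchberger's first criterion).
Every S-polynomial of the final basis reduces to 0, so we have a Gröbner basis.
Inter-reduce: drop elements whose leading term is divisible by another's, tail-reduce, and make monic.
Reduced Gröbner basis: {x**2 + 2*x*y + 3*x + 3*y + 1, y**2 - 1}.

Buchberger on the second generating set:
h_1 = 2*x**2 - 3*x*y - x + 2*y**3 - 3*y + 2, LT = x**2.
h_2 = -2*x**2 + 3*x*y + x - 2*y**3 - y**2 + 3*y + 1, LT = x**2.

S(h_1,h_2): lcm = x**2. S = 3*y**2 - 2.
  leading term y**2: no divisor's leading term divides it; move 3*y**2 to the remainder.
  leading term 1: no divisor's leading term divides it; move -2 to the remainder.
  remainder 3*y**2 - 2 ≠ 0; add k_3 = 3*y**2 - 2 to the basis.

S(h_1,k_3): leading monomials are coprime, so the S-polynomial reduces to 0 (Buchberger's first criterion).
S(h_2,k_3): leading monomials are coprime, so the S-polynomial reduces to 0 (Buchberger's first criterion).
Every S-polynomial of the final basis reduces to 0, so we have a Gröbner basis.
Inter-reduce: drop elements whose leading term is divisible by another's, tail-reduce, and make monic.
Reduced Gröbner basis: {x**2 + 2*x*y + 3*x - 2*y + 1, y**2 - 3}.

The bases are distinct; the ideals are different.
The choice of monomial ordering does not affect the verdict — as long as both bases are computed under the same ordering, their equality decides ideal equality.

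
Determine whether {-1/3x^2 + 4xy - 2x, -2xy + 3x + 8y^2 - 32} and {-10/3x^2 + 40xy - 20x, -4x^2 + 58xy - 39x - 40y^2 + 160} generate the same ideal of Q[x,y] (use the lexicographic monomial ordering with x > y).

Yes, the ideals are equal.

Equality of ideals is decidable: compute both reduced Gröbner bases (unique for the ordering) and check whether they agree.
Buchberger on the first generating set:
f_1 = -1/3x^2 + 4xy - 2x, LT = x^2.
f_2 = -2xy + 3x + 8y^2 - 32, LT = xy.

S(f_1,f_2): lcm = x^2y. S = 3/2x^2 - 8xy^2 + 6xy - 16x.
  reduce S modulo (f_1, f_2):
  remainder -7x - 32y^3 + 48y^2 + 128y - 192 ≠ 0; add g_3 = -7x - 32y^3 + 48y^2 + 128y - 192 to the basis.

S(f_1,g_3): lcm = x^2. S = -32/7xy^3 + 48/7xy^2 + 44/7xy - 150/7x.
  reduce S modulo (f_1, f_2, g_3):
  remainder -128/7y^4 + 384/7y^3 + 16y^2 - 1536/7y + 1600/7 ≠ 0; add g_4 = -128/7y^4 + 384/7y^3 + 16y^2 - 1536/7y + 1600/7 to the basis.

The other S-polynomials (S(f_2,g_3), S(f_1,g_4), S(f_2,g_4), S(g_3,g_4)) all reduce to 0 modulo the current basis, so we have a Gröbner basis.
Inter-reduce: drop elements whose leading term is divisible by another's, tail-reduce, and make monic.
Reduced Gröbner basis: {x + 32/7y^3 - 48/7y^2 - 128/7y + 192/7, y^4 - 3y^3 - 7/8y^2 + 12y - 25/2}.

Buchberger on the second generating set:
h_1 = -10/3x^2 + 40xy - 20x, LT = x^2.
h_2 = -4x^2 + 58xy - 39x - 40y^2 + 160, LT = x^2.

S(h_1,h_2): lcm = x^2. S = 5/2xy - 15/4x - 10y^2 + 40.
  reduce S modulo (h_1, h_2):
  remainder 5/2xy - 15/4x - 10y^2 + 40 ≠ 0; add k_3 = 5/2xy - 15/4x - 10y^2 + 40 to the basis.

S(h_1,k_3): lcm = x^2y. S = 3/2x^2 - 8xy^2 + 6xy - 16x.
  reduce S modulo (h_1, h_2, k_3):
  remainder -7x - 32y^3 + 48y^2 + 128y - 192 ≠ 0; add k_4 = -7x - 32y^3 + 48y^2 + 128y - 192 to the basis.

S(h_1,k_4): lcm = x^2. S = -32/7xy^3 + 48/7xy^2 + 44/7xy - 150/7x.
  reduce S modulo (h_1, h_2, k_3, k_4):
  remainder -128/7y^4 + 384/7y^3 + 16y^2 - 1536/7y + 1600/7 ≠ 0; add k_5 = -128/7y^4 + 384/7y^3 + 16y^2 - 1536/7y + 1600/7 to the basis.

The other S-polynomials (S(h_2,k_3), S(h_2,k_4), S(k_3,k_4), S(h_1,k_5), S(h_2,k_5), S(k_3,k_5), S(k_4,k_5)) all reduce to 0 modulo the current basis, so we have a Gröbner basis.
Inter-reduce: drop elements whose leading term is divisible by another's, tail-reduce, and make monic.
Reduced Gröbner basis: {x + 32/7y^3 - 48/7y^2 - 128/7y + 192/7, y^4 - 3y^3 - 7/8y^2 + 12y - 25/2}.

These coincide, so the ideals are equal.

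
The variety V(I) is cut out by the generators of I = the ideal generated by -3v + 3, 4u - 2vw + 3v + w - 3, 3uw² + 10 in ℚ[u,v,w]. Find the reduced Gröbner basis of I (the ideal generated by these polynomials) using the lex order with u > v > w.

f_1 = -3v + 3, LT = v.
f_2 = 4u - 2vw + 3v + w - 3, LT = u.
f_3 = 3uw² + 10, LT = uw².

S(f_1,f_2): leading monomials are coprime, so the S-polynomial reduces to 0 (Buchberger's first criterion).
S(f_1,f_3): leading monomials are coprime, so the S-polynomial reduces to 0 (Buchberger's first criterion).
S(f_2,f_3): lcm = uw². S = -½vw³ + ¾vw² + ¼w³ - ¾w² - 10/3.
  leading term vw³: subtract (⅙w³)·f_1 from -½vw³ + ¾vw² + ¼w³ - ¾w² - 10/3 → ¾vw² - ¼w³ - ¾w² - 10/3
  leading term vw²: subtract (-¼w²)·f_1 from ¾vw² - ¼w³ - ¾w² - 10/3 → -¼w³ - 10/3
  leading term w³: no divisor's leading term divides it; move -¼w³ to the remainder.
  leading term 1: no divisor's leading term divides it; move -10/3 to the remainder.
  remainder -¼w³ - 10/3 ≠ 0; add g_4 = -¼w³ - 10/3 to the basis.

S(f_1,g_4): leading monomials are coprime, so the S-polynomial reduces to 0 (Buchberger's first criterion).
S(f_2,g_4): leading monomials are coprime, so the S-polynomial reduces to 0 (Buchberger's first criterion).
S(f_3,g_4): lcm = uw³. S = -40/3u + 10/3w.
  leading term u: subtract (-10/3)·f_2 from -40/3u + 10/3w → -20/3vw + 10v + 20/3w - 10
  leading term vw: subtract (20/9w)·f_1 from -20/3vw + 10v + 20/3w - 10 → 10v - 10
  leading term v: subtract (-10/3)·f_1 from 10v - 10 → 0
  remainder 0.

Every S-polynomial of the final basis reduces to 0, so we have a Gröbner basis.
Inter-reduce: drop elements whose leading term is divisible by another's, tail-reduce, and make monic.

G = {u - ¼w, v - 1, w³ + 40/3}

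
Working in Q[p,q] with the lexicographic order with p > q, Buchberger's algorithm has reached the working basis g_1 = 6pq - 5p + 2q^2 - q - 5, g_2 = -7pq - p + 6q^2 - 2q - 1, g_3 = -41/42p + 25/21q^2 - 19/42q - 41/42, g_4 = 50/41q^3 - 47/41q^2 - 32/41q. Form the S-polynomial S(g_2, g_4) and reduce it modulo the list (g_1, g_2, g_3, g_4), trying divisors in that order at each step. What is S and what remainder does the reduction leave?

lcm(LM(g_2), LM(g_4)) = pq^3.
S = (lcm/LT(g_2))·g_2 − (lcm/LT(g_4))·g_4 = 379/350pq^2 + 16/25pq - 6/7q^4 + 2/7q^3 + 1/7q^2.
Reduce S modulo (g_1, g_2, g_3, g_4) in that order:
  leading term pq^2: subtract (379/2100q)·g_1 from 379/350pq^2 + 16/25pq - 6/7q^4 + 2/7q^3 + 1/7q^2 → 3239/2100pq - 6/7q^4 - 79/1050q^3 + 97/300q^2 + 379/420q
  leading term pq: subtract (3239/12600)·g_1 from 3239/2100pq - 6/7q^4 - 79/1050q^3 + 97/300q^2 + 379/420q → 3239/2520p - 6/7q^4 - 79/1050q^3 - 601/3150q^2 + 2087/1800q + 3239/2520
  leading term p: subtract (-79/60)·g_3 from 3239/2520p - 6/7q^4 - 79/1050q^3 - 601/3150q^2 + 2087/1800q + 3239/2520 → -6/7q^4 - 79/1050q^3 + 413/300q^2 + 296/525q
  leading term q^4: subtract (-123/175q)·g_4 from -6/7q^4 - 79/1050q^3 + 413/300q^2 + 296/525q → -37/42q^3 + 1739/2100q^2 + 296/525q
  leading term q^3: subtract (-1517/2100)·g_4 from -37/42q^3 + 1739/2100q^2 + 296/525q → 0
The remainder is 0, so this S-polynomial contributes no new basis element.

S(g_2, g_4) = 379/350pq^2 + 16/25pq - 6/7q^4 + 2/7q^3 + 1/7q^2; remainder on division = 0.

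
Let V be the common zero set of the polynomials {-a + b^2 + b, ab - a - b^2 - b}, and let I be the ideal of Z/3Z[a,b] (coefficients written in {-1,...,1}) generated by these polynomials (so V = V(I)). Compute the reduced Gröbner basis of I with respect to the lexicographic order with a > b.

Buchberger's algorithm terminates because the ascending chain of leading-term ideals stabilizes.

f_1 = -a + b^2 + b, LT = a.
f_2 = ab - a - b^2 - b, LT = ab.

S(f_1,f_2): lcm = ab. S = a - b^3 + b.
  leading term a: subtract (-1)·f_1 from a - b^3 + b → -b^3 + b^2 - b
  leading term b^3: no divisor's leading term divides it; move -b^3 to the remainder.
  leading term b^2: no divisor's leading term divides it; move b^2 to the remainder.
  leading term b: no divisor's leading term divides it; move -b to the remainder.
  remainder -b^3 + b^2 - b ≠ 0; add g_3 = -b^3 + b^2 - b to the basis.

The other S-polynomials (S(f_1,g_3), S(f_2,g_3)) all reduce to 0 modulo the current basis, so we have a Gröbner basis.
Inter-reduce: drop elements whose leading term is divisible by another's, tail-reduce, and make monic.

G = {a - b^2 - b, b^3 - b^2 + b}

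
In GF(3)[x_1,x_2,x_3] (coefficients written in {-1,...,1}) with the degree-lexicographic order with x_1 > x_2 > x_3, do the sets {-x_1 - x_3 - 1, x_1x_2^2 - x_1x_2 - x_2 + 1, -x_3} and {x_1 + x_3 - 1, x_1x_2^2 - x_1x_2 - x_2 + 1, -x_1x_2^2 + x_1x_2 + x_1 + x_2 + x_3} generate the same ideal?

Equality of ideals is decidable: compute both reduced Gröbner bases (unique for the ordering) and check whether they agree.
Buchberger on the first generating set:
f_1 = -x_1 - x_3 - 1, LT = x_1.
f_2 = x_1x_2^2 - x_1x_2 - x_2 + 1, LT = x_1x_2^2.
f_3 = -x_3, LT = x_3.

S(f_1,f_2): lcm = x_1x_2^2. S = x_2^2x_3 + x_1x_2 + x_2^2 + x_2 - 1.
  reduce S modulo (f_1, f_2, f_3):
  remainder x_2^2 - 1 ≠ 0; add g_4 = x_2^2 - 1 to the basis.

The other S-polynomials (S(f_1,f_3), S(f_2,f_3), S(f_1,g_4), S(f_2,g_4), S(f_3,g_4)) all reduce to 0 modulo the current basis, so we have a Gröbner basis.
Inter-reduce: drop elements whose leading term is divisible by another's, tail-reduce, and make monic.
Reduced Gröbner basis: {x_2^2 - 1, x_1 + 1, x_3}.

Buchberger on the second generating set:
h_1 = x_1 + x_3 - 1, LT = x_1.
h_2 = x_1x_2^2 - x_1x_2 - x_2 + 1, LT = x_1x_2^2.
h_3 = -x_1x_2^2 + x_1x_2 + x_1 + x_2 + x_3, LT = x_1x_2^2.

S(h_1,h_2): lcm = x_1x_2^2. S = x_2^2x_3 + x_1x_2 - x_2^2 + x_2 - 1.
  reduce S modulo (h_1, h_2, h_3):
  remainder x_2^2x_3 - x_2^2 - x_2x_3 - x_2 - 1 ≠ 0; add k_4 = x_2^2x_3 - x_2^2 - x_2x_3 - x_2 - 1 to the basis.

S(h_1,h_3): lcm = x_1x_2^2. S = x_2^2x_3 + x_1x_2 - x_2^2 + x_1 + x_2 + x_3.
  reduce S modulo (h_1, h_2, h_3, k_4):
  remainder -1 ≠ 0; add k_5 = -1 to the basis.

The other S-polynomials (S(h_2,h_3), S(h_1,k_4), S(h_2,k_4), S(h_3,k_4), S(h_1,k_5), S(h_2,k_5), S(h_3,k_5), S(k_4,k_5)) all reduce to 0 modulo the current basis, so we have a Gröbner basis.
Inter-reduce: drop elements whose leading term is divisible by another's, tail-reduce, and make monic.
Reduced Gröbner basis: {1}.

The bases are distinct; the ideals are different.
The choice of monomial ordering does not affect the verdict — as long as both bases are computed under the same ordering, their equality decides ideal equality.

No, the ideals differ.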